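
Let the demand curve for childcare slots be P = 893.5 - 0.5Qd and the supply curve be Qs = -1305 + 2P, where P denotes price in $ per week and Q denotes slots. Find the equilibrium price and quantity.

P* = 773, Q* = 241

In direct form, Qd = 1787 - 2P.
Equating demand and supply, 1787 - 2P = -1305 + 2P gives 4P = 3092, so P* = 773.
From the demand curve, Q* = 1787 - 2(773) = 241.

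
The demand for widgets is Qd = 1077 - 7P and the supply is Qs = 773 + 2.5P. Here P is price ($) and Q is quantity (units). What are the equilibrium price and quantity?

P* = 32, Q* = 853

At equilibrium Qd = Qs, so 1077 - 7P = 773 + 2.5P; collecting terms, 304 = 9.5P and P* = 32.
Then Q* = 1077 - 7(32) = 853.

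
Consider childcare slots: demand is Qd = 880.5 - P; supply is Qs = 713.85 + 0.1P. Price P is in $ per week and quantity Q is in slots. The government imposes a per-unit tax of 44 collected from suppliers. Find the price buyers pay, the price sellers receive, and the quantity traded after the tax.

The tax drives a wedge P_b - P_s = 44. Substituting P_s = P_b - 44 into supply: Qs = 709.45 + 0.1P_b.
Set Qd = Qs: 880.5 - P_b = 709.45 + 0.1P_b, so 171.05 = 1.1P_b and P_b = 155.5.
Then P_s = 155.5 - 44 = 111.5 and Q = 880.5 - 155.5 = 725.

P_b = 155.5, P_s = 111.5, Q = 725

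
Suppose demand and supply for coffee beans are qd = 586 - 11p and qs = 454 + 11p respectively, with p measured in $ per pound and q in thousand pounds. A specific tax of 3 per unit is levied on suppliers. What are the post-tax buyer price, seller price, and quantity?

p_b = 7.5, p_s = 4.5, q = 503.5

The tax drives a wedge p_b - p_s = 3. Substituting p_s = p_b - 3 into supply: qs = 421 + 11p_b.
Market clearing requires 586 - 11p_b = 421 + 11p_b; hence 165 = 22p_b and p_b = 7.5.
So p_s = 4.5 and the quantity traded is q = 586 - 11(7.5) = 503.5.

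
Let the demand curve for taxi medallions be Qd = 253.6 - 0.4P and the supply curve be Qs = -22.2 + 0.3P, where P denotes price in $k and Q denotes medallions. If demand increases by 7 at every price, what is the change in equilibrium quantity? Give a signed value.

ΔQ = 3

Set Qd = Qs: 253.6 - 0.4P = -22.2 + 0.3P, so 275.8 = 0.7P and P* = 394.
Substitute back: Q* = 253.6 - 0.4(394) = 96.
After the shift, demand is Qd = 260.6 - 0.4P.
The new intersection has 282.8 = 0.7P, i.e. P = 404, Q = 99.
ΔQ = 99 - 96 = 3.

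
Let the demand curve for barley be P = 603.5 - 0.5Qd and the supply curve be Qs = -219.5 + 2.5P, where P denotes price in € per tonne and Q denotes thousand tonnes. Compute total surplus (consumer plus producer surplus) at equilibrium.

Total surplus = 147748.05

In direct form, Qd = 1207 - 2P.
Set Qd = Qs: 1207 - 2P = -219.5 + 2.5P, so 1426.5 = 4.5P and P* = 317.
From the demand curve, Q* = 1207 - 2(317) = 573.
Demand choke price = 603.5; supply choke price = 87.8. CS = ½(603.5 - 317)(573) = 82082.25; PS = ½(317 - 87.8)(573) = 65665.8. Total surplus = 147748.05.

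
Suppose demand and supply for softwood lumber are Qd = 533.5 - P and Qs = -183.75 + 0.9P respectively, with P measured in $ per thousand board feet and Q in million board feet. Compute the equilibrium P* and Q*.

P* = 377.5, Q* = 156

Equating demand and supply, 533.5 - P = -183.75 + 0.9P gives 1.9P = 717.25, so P* = 377.5.
From the demand curve, Q* = 533.5 - 377.5 = 156.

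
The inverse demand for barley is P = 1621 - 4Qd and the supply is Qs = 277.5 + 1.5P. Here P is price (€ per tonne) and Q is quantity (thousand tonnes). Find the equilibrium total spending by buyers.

Rewriting in direct form: Qd = 405.25 - 0.25P.
Equating demand and supply, 405.25 - 0.25P = 277.5 + 1.5P gives 1.75P = 127.75, so P* = 73.
From the demand curve, Q* = 405.25 - 0.25(73) = 387.
Total spending by buyers = P* × Q* = 73 × 387 = 28251.

Total spending by buyers = 28251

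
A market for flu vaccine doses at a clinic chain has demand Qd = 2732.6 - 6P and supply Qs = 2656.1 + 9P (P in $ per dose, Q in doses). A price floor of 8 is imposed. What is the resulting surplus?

Surplus = 43.5

With P fixed at 8, quantity demanded is 2684.6 and quantity supplied is 2728.1.
Surplus = Qs - Qd = 2728.1 - 2684.6 = 43.5.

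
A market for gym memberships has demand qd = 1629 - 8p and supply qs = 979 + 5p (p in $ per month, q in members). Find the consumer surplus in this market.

Consumer surplus = 94402.5625

The market clears where 1629 - 8p = 979 + 5p. Rearranging, 13p = 650, hence p* = 50.
Plugging p* into demand: q* = 1629 - 8(50) = 1229.
Demand choke price (qd = 0): p = 1629/8 = 203.625. Consumer surplus = ½ × (203.625 - 50) × 1229 = 94402.5625.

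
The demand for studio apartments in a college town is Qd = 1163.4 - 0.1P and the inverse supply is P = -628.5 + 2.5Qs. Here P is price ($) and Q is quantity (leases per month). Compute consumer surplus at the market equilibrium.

Inverting to quantity form: Qs = 251.4 + 0.4P.
At equilibrium Qd = Qs, so 1163.4 - 0.1P = 251.4 + 0.4P; collecting terms, 912 = 0.5P and P* = 1824.
Substitute back: Q* = 1163.4 - 0.1(1824) = 981.
Demand choke price (Qd = 0): P = 1163.4/0.1 = 11634. Consumer surplus = ½ × (11634 - 1824) × 981 = 4811805.

Consumer surplus = 4811805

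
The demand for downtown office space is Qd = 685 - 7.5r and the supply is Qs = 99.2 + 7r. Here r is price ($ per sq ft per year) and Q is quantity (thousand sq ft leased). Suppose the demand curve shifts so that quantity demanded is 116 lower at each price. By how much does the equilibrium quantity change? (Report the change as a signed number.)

At equilibrium Qd = Qs, so 685 - 7.5r = 99.2 + 7r; collecting terms, 585.8 = 14.5r and r* = 40.4.
Plugging r* into demand: Q* = 685 - 7.5(40.4) = 382.
After the shift, demand is Qd = 569 - 7.5r.
New equilibrium: 469.8 = 14.5r, so r = 32.4 and Q = 326.
ΔQ = 326 - 382 = -56.

ΔQ = -56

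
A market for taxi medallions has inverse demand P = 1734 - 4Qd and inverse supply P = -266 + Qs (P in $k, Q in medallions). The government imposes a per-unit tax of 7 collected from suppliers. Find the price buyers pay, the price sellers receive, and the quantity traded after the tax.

Inverting to quantity form: Qd = 433.5 - 0.25P and Qs = 266 + P.
The tax drives a wedge P_b - P_s = 7. Substituting P_s = P_b - 7 into supply: Qs = 259 + P_b.
Equate demand and the shifted supply: 433.5 - 0.25P_b = 259 + P_b, giving 1.25P_b = 174.5, so P_b = 139.6.
So P_s = 132.6 and the quantity traded is Q = 433.5 - 0.25(139.6) = 398.6.

P_b = 139.6, P_s = 132.6, Q = 398.6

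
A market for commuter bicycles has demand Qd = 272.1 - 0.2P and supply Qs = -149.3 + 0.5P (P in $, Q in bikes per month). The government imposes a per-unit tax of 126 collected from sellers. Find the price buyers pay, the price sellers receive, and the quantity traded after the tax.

Sellers keep P_s = P_b - 126 per unit, so supply in terms of the buyer price is Qs = -212.3 + 0.5P_b.
Set Qd = Qs: 272.1 - 0.2P_b = -212.3 + 0.5P_b, so 484.4 = 0.7P_b and P_b = 692.
So P_s = 566 and the quantity traded is Q = 272.1 - 0.2(692) = 133.7.

P_b = 692, P_s = 566, Q = 133.7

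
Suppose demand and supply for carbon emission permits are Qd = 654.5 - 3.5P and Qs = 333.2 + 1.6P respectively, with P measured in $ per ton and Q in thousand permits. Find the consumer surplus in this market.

Consumer surplus = 26908

At equilibrium Qd = Qs, so 654.5 - 3.5P = 333.2 + 1.6P; collecting terms, 321.3 = 5.1P and P* = 63.
Then Q* = 654.5 - 3.5(63) = 434.
Demand choke price (Qd = 0): P = 654.5/3.5 = 187. Consumer surplus = ½ × (187 - 63) × 434 = 26908.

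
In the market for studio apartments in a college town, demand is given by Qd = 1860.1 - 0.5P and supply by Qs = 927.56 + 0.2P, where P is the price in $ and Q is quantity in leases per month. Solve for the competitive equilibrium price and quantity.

The market clears where 1860.1 - 0.5P = 927.56 + 0.2P. Rearranging, 0.7P = 932.54, hence P* = 1332.2.
Plugging P* into demand: Q* = 1860.1 - 0.5(1332.2) = 1194.

P* = 1332.2, Q* = 1194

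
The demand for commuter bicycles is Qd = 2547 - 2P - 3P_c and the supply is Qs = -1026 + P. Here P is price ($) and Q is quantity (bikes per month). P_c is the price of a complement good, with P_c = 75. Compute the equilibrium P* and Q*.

P* = 1116, Q* = 90

With P_c = 75, demand is Qd = 2322 - 2P.
At equilibrium Qd = Qs, so 2322 - 2P = -1026 + P; collecting terms, 3348 = 3P and P* = 1116.
Substitute back: Q* = 2322 - 2(1116) = 90.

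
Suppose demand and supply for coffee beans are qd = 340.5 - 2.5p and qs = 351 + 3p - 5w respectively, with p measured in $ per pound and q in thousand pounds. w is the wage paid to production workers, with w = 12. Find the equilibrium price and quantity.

With w = 12, supply is qs = 291 + 3p.
At equilibrium qd = qs, so 340.5 - 2.5p = 291 + 3p; collecting terms, 49.5 = 5.5p and p* = 9.
Plugging p* into demand: q* = 340.5 - 2.5(9) = 318.

p* = 9, q* = 318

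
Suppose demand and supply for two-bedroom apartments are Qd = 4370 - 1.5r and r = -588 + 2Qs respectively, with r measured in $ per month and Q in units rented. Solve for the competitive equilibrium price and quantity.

Inverting to quantity form: Qs = 294 + 0.5r.
The market clears where 4370 - 1.5r = 294 + 0.5r. Rearranging, 2r = 4076, hence r* = 2038.
Substitute back: Q* = 4370 - 1.5(2038) = 1313.

r* = 2038, Q* = 1313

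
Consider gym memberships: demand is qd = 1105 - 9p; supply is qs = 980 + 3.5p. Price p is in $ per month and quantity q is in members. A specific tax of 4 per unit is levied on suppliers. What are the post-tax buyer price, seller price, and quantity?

p_b = 11.12, p_s = 7.12, q = 1004.92

The tax drives a wedge p_b - p_s = 4. Substituting p_s = p_b - 4 into supply: qs = 966 + 3.5p_b.
Market clearing requires 1105 - 9p_b = 966 + 3.5p_b; hence 139 = 12.5p_b and p_b = 11.12.
Then p_s = 11.12 - 4 = 7.12 and q = 1105 - 9(11.12) = 1004.92.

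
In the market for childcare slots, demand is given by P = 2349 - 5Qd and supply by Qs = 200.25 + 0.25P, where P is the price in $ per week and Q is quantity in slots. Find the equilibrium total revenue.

In direct form, Qd = 469.8 - 0.2P.
Equating demand and supply, 469.8 - 0.2P = 200.25 + 0.25P gives 0.45P = 269.55, so P* = 599.
From the demand curve, Q* = 469.8 - 0.2(599) = 350.
Total revenue = P* × Q* = 599 × 350 = 209650.

Total revenue = 209650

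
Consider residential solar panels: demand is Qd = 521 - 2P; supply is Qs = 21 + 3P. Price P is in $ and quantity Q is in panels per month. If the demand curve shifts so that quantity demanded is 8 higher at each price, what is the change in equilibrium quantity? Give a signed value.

The market clears where 521 - 2P = 21 + 3P. Rearranging, 5P = 500, hence P* = 100.
Substitute back: Q* = 521 - 2(100) = 321.
After the shift, demand is Qd = 529 - 2P.
New equilibrium: 508 = 5P, so P = 101.6 and Q = 325.8.
ΔQ = 325.8 - 321 = 4.8.

ΔQ = 4.8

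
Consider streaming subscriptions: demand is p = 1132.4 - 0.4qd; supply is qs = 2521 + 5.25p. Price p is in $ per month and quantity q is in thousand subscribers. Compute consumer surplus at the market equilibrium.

Consumer surplus = 1491672.2

Rewriting in direct form: qd = 2831 - 2.5p.
At equilibrium qd = qs, so 2831 - 2.5p = 2521 + 5.25p; collecting terms, 310 = 7.75p and p* = 40.
Then q* = 2831 - 2.5(40) = 2731.
Demand choke price (qd = 0): p = 2831/2.5 = 1132.4. Consumer surplus = ½ × (1132.4 - 40) × 2731 = 1491672.2.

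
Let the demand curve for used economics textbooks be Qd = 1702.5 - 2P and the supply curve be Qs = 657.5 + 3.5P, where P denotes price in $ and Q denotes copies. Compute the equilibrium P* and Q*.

P* = 190, Q* = 1322.5

Equating demand and supply, 1702.5 - 2P = 657.5 + 3.5P gives 5.5P = 1045, so P* = 190.
Substitute back: Q* = 1702.5 - 2(190) = 1322.5.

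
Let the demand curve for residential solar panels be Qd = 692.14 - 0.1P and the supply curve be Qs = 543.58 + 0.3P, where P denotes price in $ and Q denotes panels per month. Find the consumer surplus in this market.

Equating demand and supply, 692.14 - 0.1P = 543.58 + 0.3P gives 0.4P = 148.56, so P* = 371.4.
Then Q* = 692.14 - 0.1(371.4) = 655.
Demand choke price (Qd = 0): P = 692.14/0.1 = 6921.4. Consumer surplus = ½ × (6921.4 - 371.4) × 655 = 2145125.

Consumer surplus = 2145125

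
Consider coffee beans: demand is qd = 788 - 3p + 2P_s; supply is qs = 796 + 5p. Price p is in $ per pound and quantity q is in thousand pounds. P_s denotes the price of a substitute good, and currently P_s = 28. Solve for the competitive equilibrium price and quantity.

p* = 6, q* = 826

With P_s = 28, demand is qd = 844 - 3p.
Equating demand and supply, 844 - 3p = 796 + 5p gives 8p = 48, so p* = 6.
Then q* = 844 - 3(6) = 826.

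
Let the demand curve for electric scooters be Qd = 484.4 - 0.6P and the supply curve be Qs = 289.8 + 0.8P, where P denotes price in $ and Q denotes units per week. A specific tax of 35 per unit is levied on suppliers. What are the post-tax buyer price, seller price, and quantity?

P_b = 159, P_s = 124, Q = 389

The tax drives a wedge P_b - P_s = 35. Substituting P_s = P_b - 35 into supply: Qs = 261.8 + 0.8P_b.
Equate demand and the shifted supply: 484.4 - 0.6P_b = 261.8 + 0.8P_b, giving 1.4P_b = 222.6, so P_b = 159.
Then P_s = 159 - 35 = 124 and Q = 484.4 - 0.6(159) = 389.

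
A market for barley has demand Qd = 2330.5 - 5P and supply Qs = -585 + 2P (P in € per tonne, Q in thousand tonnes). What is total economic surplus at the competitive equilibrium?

The market clears where 2330.5 - 5P = -585 + 2P. Rearranging, 7P = 2915.5, hence P* = 416.5.
From the demand curve, Q* = 2330.5 - 5(416.5) = 248.
Demand choke price = 466.1; supply choke price = 292.5. CS = ½(466.1 - 416.5)(248) = 6150.4; PS = ½(416.5 - 292.5)(248) = 15376. Total surplus = 21526.4.

Total surplus = 21526.4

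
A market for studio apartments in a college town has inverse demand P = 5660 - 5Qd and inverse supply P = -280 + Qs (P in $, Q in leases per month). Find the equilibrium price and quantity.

P* = 710, Q* = 990

Solving each curve for Q: Qd = 1132 - 0.2P and Qs = 280 + P.
Set Qd = Qs: 1132 - 0.2P = 280 + P, so 852 = 1.2P and P* = 710.
From the demand curve, Q* = 1132 - 0.2(710) = 990.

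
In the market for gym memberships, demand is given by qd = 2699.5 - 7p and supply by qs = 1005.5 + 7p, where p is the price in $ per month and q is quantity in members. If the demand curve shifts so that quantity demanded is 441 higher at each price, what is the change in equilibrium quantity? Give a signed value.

The market clears where 2699.5 - 7p = 1005.5 + 7p. Rearranging, 14p = 1694, hence p* = 121.
Plugging p* into demand: q* = 2699.5 - 7(121) = 1852.5.
After the shift, demand is qd = 3140.5 - 7p.
Re-solving, 14p = 2135 gives p = 152.5 and q = 2073.
Δq = 2073 - 1852.5 = 220.5.

Δq = 220.5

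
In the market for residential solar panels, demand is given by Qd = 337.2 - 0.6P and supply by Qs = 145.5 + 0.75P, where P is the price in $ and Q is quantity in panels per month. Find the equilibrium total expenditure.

The market clears where 337.2 - 0.6P = 145.5 + 0.75P. Rearranging, 1.35P = 191.7, hence P* = 142.
Then Q* = 337.2 - 0.6(142) = 252.
Total expenditure = P* × Q* = 142 × 252 = 35784.

Total expenditure = 35784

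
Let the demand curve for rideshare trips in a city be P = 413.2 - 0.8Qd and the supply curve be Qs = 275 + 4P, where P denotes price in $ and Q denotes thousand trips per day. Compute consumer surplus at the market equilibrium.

Consumer surplus = 84272.4

Solving each curve for Q: Qd = 516.5 - 1.25P.
Equating demand and supply, 516.5 - 1.25P = 275 + 4P gives 5.25P = 241.5, so P* = 46.
Then Q* = 516.5 - 1.25(46) = 459.
Demand choke price (Qd = 0): P = 516.5/1.25 = 413.2. Consumer surplus = ½ × (413.2 - 46) × 459 = 84272.4.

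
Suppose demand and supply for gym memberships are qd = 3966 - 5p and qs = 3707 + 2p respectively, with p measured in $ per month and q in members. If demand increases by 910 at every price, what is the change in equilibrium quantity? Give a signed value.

Set qd = qs: 3966 - 5p = 3707 + 2p, so 259 = 7p and p* = 37.
Substitute back: q* = 3966 - 5(37) = 3781.
After the shift, demand is qd = 4876 - 5p.
The new intersection has 1169 = 7p, i.e. p = 167, q = 4041.
Δq = 4041 - 3781 = 260.

Δq = 260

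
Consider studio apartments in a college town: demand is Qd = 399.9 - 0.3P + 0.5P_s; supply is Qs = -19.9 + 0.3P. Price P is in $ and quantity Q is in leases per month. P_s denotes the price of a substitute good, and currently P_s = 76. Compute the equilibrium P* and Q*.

P* = 763, Q* = 209

With P_s = 76, demand is Qd = 437.9 - 0.3P.
Equating demand and supply, 437.9 - 0.3P = -19.9 + 0.3P gives 0.6P = 457.8, so P* = 763.
Substitute back: Q* = 437.9 - 0.3(763) = 209.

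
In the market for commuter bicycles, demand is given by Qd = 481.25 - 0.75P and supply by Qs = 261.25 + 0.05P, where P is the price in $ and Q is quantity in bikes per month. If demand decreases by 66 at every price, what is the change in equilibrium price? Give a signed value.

ΔP = -82.5

The market clears where 481.25 - 0.75P = 261.25 + 0.05P. Rearranging, 0.8P = 220, hence P* = 275.
Plugging P* into demand: Q* = 481.25 - 0.75(275) = 275.
After the shift, demand is Qd = 415.25 - 0.75P.
New equilibrium: 154 = 0.8P, so P = 192.5 and Q = 270.875.
ΔP = 192.5 - 275 = -82.5.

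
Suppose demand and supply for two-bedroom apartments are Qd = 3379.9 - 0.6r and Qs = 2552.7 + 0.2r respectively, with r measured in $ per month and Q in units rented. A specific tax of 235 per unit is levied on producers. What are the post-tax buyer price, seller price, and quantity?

The tax drives a wedge r_b - r_s = 235. Substituting r_s = r_b - 235 into supply: Qs = 2505.7 + 0.2r_b.
Equate demand and the shifted supply: 3379.9 - 0.6r_b = 2505.7 + 0.2r_b, giving 0.8r_b = 874.2, so r_b = 1092.75.
Then r_s = 1092.75 - 235 = 857.75 and Q = 3379.9 - 0.6(1092.75) = 2724.25.

r_b = 1092.75, r_s = 857.75, Q = 2724.25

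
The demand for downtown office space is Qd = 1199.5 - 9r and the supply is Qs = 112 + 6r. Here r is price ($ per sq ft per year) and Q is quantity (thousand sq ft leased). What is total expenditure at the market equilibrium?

Set Qd = Qs: 1199.5 - 9r = 112 + 6r, so 1087.5 = 15r and r* = 72.5.
Then Q* = 1199.5 - 9(72.5) = 547.
Total expenditure = r* × Q* = 72.5 × 547 = 39657.5.

Total expenditure = 39657.5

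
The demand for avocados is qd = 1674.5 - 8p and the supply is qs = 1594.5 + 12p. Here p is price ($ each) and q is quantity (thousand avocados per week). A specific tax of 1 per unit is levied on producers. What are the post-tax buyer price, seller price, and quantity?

p_b = 4.6, p_s = 3.6, q = 1637.7

With a tax of 1 on producers, they supply based on the net price p_s = p_b - 1, so qs = 1582.5 + 12p_b.
Equate demand and the shifted supply: 1674.5 - 8p_b = 1582.5 + 12p_b, giving 20p_b = 92, so p_b = 4.6.
Then p_s = 4.6 - 1 = 3.6 and q = 1674.5 - 8(4.6) = 1637.7.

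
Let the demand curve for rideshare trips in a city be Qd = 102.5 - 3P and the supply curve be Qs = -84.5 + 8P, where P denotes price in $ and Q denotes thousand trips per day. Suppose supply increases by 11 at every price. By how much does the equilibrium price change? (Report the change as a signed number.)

The market clears where 102.5 - 3P = -84.5 + 8P. Rearranging, 11P = 187, hence P* = 17.
Then Q* = 102.5 - 3(17) = 51.5.
After the shift, supply is Qs = -73.5 + 8P.
The new intersection has 176 = 11P, i.e. P = 16, Q = 54.5.
ΔP = 16 - 17 = -1.

ΔP = -1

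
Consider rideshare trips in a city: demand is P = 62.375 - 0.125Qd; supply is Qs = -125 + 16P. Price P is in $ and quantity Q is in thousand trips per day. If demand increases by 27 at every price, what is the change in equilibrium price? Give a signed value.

In direct form, Qd = 499 - 8P.
Equating demand and supply, 499 - 8P = -125 + 16P gives 24P = 624, so P* = 26.
From the demand curve, Q* = 499 - 8(26) = 291.
After the shift, demand is Qd = 526 - 8P.
The new intersection has 651 = 24P, i.e. P = 27.125, Q = 309.
ΔP = 27.125 - 26 = 1.125.

ΔP = 1.125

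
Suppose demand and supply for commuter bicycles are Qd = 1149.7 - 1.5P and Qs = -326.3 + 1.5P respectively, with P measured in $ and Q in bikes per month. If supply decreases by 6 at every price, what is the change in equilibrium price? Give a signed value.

The market clears where 1149.7 - 1.5P = -326.3 + 1.5P. Rearranging, 3P = 1476, hence P* = 492.
Plugging P* into demand: Q* = 1149.7 - 1.5(492) = 411.7.
After the shift, supply is Qs = -332.3 + 1.5P.
New equilibrium: 1482 = 3P, so P = 494 and Q = 408.7.
ΔP = 494 - 492 = 2.

ΔP = 2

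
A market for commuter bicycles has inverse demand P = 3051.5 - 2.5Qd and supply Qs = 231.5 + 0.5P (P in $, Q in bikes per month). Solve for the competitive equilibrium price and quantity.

In direct form, Qd = 1220.6 - 0.4P.
At equilibrium Qd = Qs, so 1220.6 - 0.4P = 231.5 + 0.5P; collecting terms, 989.1 = 0.9P and P* = 1099.
Substitute back: Q* = 1220.6 - 0.4(1099) = 781.

P* = 1099, Q* = 781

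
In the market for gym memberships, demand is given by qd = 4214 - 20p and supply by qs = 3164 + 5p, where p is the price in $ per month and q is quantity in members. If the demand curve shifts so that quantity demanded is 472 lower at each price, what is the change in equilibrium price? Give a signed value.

Δp = -18.88

Equating demand and supply, 4214 - 20p = 3164 + 5p gives 25p = 1050, so p* = 42.
Then q* = 4214 - 20(42) = 3374.
After the shift, demand is qd = 3742 - 20p.
Re-solving, 25p = 578 gives p = 23.12 and q = 3279.6.
Δp = 23.12 - 42 = -18.88.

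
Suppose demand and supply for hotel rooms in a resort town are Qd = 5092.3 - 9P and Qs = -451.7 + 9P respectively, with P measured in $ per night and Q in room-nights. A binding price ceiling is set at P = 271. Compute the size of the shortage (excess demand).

Shortage = 666

At P = 271: Qd = 2653.3 and Qs = 1987.3.
Shortage = Qd - Qs = 2653.3 - 1987.3 = 666.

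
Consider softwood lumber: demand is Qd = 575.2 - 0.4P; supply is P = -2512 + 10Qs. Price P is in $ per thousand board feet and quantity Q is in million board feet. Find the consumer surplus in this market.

Consumer surplus = 124820

Inverting to quantity form: Qs = 251.2 + 0.1P.
Set Qd = Qs: 575.2 - 0.4P = 251.2 + 0.1P, so 324 = 0.5P and P* = 648.
Substitute back: Q* = 575.2 - 0.4(648) = 316.
Demand choke price (Qd = 0): P = 575.2/0.4 = 1438. Consumer surplus = ½ × (1438 - 648) × 316 = 124820.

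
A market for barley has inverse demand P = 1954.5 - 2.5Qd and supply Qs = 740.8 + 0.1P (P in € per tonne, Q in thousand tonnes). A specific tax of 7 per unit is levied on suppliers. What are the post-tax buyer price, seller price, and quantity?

In direct form, Qd = 781.8 - 0.4P.
With a tax of 7 on suppliers, they supply based on the net price P_s = P_b - 7, so Qs = 740.1 + 0.1P_b.
Set Qd = Qs: 781.8 - 0.4P_b = 740.1 + 0.1P_b, so 41.7 = 0.5P_b and P_b = 83.4.
So P_s = 76.4 and the quantity traded is Q = 781.8 - 0.4(83.4) = 748.44.

P_b = 83.4, P_s = 76.4, Q = 748.44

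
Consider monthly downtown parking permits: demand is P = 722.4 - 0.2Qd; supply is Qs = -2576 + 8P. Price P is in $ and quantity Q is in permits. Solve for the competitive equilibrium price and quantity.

P* = 476, Q* = 1232

In direct form, Qd = 3612 - 5P.
The market clears where 3612 - 5P = -2576 + 8P. Rearranging, 13P = 6188, hence P* = 476.
Substitute back: Q* = 3612 - 5(476) = 1232.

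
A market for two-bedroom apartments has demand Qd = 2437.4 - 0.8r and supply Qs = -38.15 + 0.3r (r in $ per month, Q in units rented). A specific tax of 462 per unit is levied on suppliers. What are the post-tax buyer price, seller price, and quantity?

The tax drives a wedge r_b - r_s = 462. Substituting r_s = r_b - 462 into supply: Qs = -176.75 + 0.3r_b.
Set Qd = Qs: 2437.4 - 0.8r_b = -176.75 + 0.3r_b, so 2614.15 = 1.1r_b and r_b = 2376.5.
So r_s = 1914.5 and the quantity traded is Q = 2437.4 - 0.8(2376.5) = 536.2.

r_b = 2376.5, r_s = 1914.5, Q = 536.2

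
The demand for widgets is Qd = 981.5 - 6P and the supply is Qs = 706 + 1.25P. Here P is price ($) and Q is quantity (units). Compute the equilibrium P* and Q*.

P* = 38, Q* = 753.5

The market clears where 981.5 - 6P = 706 + 1.25P. Rearranging, 7.25P = 275.5, hence P* = 38.
Substitute back: Q* = 981.5 - 6(38) = 753.5.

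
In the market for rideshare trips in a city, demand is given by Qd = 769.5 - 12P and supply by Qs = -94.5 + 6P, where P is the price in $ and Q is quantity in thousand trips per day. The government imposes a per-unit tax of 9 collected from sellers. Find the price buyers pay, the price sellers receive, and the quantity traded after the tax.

The tax drives a wedge P_b - P_s = 9. Substituting P_s = P_b - 9 into supply: Qs = -148.5 + 6P_b.
Equate demand and the shifted supply: 769.5 - 12P_b = -148.5 + 6P_b, giving 18P_b = 918, so P_b = 51.
Then P_s = 51 - 9 = 42 and Q = 769.5 - 12(51) = 157.5.

P_b = 51, P_s = 42, Q = 157.5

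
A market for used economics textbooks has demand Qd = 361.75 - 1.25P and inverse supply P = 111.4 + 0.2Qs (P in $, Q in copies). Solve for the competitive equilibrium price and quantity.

P* = 147, Q* = 178

In direct form, Qs = -557 + 5P.
The market clears where 361.75 - 1.25P = -557 + 5P. Rearranging, 6.25P = 918.75, hence P* = 147.
From the demand curve, Q* = 361.75 - 1.25(147) = 178.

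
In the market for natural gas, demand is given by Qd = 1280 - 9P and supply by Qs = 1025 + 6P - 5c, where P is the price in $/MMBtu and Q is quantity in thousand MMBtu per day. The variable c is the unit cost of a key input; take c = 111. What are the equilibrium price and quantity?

With c = 111, supply is Qs = 470 + 6P.
Equating demand and supply, 1280 - 9P = 470 + 6P gives 15P = 810, so P* = 54.
From the demand curve, Q* = 1280 - 9(54) = 794.

P* = 54, Q* = 794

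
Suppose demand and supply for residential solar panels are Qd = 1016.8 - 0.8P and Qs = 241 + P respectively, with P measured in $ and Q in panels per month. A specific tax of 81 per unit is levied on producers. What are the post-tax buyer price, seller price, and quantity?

The tax drives a wedge P_b - P_s = 81. Substituting P_s = P_b - 81 into supply: Qs = 160 + P_b.
Equate demand and the shifted supply: 1016.8 - 0.8P_b = 160 + P_b, giving 1.8P_b = 856.8, so P_b = 476.
Then P_s = 476 - 81 = 395 and Q = 1016.8 - 0.8(476) = 636.

P_b = 476, P_s = 395, Q = 636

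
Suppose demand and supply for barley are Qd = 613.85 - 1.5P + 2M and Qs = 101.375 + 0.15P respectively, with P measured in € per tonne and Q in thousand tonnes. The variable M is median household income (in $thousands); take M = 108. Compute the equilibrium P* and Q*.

With M = 108, demand is Qd = 829.85 - 1.5P.
Equating demand and supply, 829.85 - 1.5P = 101.375 + 0.15P gives 1.65P = 728.475, so P* = 441.5.
Plugging P* into demand: Q* = 829.85 - 1.5(441.5) = 167.6.

P* = 441.5, Q* = 167.6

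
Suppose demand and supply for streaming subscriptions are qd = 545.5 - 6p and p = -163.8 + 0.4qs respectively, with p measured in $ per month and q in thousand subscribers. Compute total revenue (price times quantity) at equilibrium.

Rewriting in direct form: qs = 409.5 + 2.5p.
Set qd = qs: 545.5 - 6p = 409.5 + 2.5p, so 136 = 8.5p and p* = 16.
Plugging p* into demand: q* = 545.5 - 6(16) = 449.5.
Total revenue = p* × q* = 16 × 449.5 = 7192.

Total revenue = 7192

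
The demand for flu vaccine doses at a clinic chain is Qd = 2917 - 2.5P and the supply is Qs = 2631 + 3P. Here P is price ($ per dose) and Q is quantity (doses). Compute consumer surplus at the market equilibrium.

Equating demand and supply, 2917 - 2.5P = 2631 + 3P gives 5.5P = 286, so P* = 52.
From the demand curve, Q* = 2917 - 2.5(52) = 2787.
Demand choke price (Qd = 0): P = 2917/2.5 = 1166.8. Consumer surplus = ½ × (1166.8 - 52) × 2787 = 1553473.8.

Consumer surplus = 1553473.8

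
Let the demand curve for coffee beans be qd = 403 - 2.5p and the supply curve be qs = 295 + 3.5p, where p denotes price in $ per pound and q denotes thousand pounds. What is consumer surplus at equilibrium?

The market clears where 403 - 2.5p = 295 + 3.5p. Rearranging, 6p = 108, hence p* = 18.
Then q* = 403 - 2.5(18) = 358.
Demand choke price (qd = 0): p = 403/2.5 = 161.2. Consumer surplus = ½ × (161.2 - 18) × 358 = 25632.8.

Consumer surplus = 25632.8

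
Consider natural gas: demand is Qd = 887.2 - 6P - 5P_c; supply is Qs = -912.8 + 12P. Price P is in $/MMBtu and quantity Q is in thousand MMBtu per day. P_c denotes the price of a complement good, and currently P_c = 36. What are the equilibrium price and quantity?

With P_c = 36, demand is Qd = 707.2 - 6P.
At equilibrium Qd = Qs, so 707.2 - 6P = -912.8 + 12P; collecting terms, 1620 = 18P and P* = 90.
Substitute back: Q* = 707.2 - 6(90) = 167.2.

P* = 90, Q* = 167.2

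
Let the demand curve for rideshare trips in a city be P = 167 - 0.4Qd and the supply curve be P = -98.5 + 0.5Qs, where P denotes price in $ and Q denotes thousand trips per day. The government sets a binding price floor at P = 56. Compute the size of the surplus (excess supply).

In direct form, Qd = 417.5 - 2.5P and Qs = 197 + 2P.
Evaluating both curves at the floor price 56 gives Qd = 277.5, Qs = 309.
Surplus = Qs - Qd = 309 - 277.5 = 31.5.

Surplus = 31.5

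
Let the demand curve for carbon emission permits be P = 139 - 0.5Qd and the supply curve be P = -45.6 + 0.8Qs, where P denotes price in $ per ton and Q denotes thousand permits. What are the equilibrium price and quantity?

P* = 68, Q* = 142

Solving each curve for Q: Qd = 278 - 2P and Qs = 57 + 1.25P.
Set Qd = Qs: 278 - 2P = 57 + 1.25P, so 221 = 3.25P and P* = 68.
From the demand curve, Q* = 278 - 2(68) = 142.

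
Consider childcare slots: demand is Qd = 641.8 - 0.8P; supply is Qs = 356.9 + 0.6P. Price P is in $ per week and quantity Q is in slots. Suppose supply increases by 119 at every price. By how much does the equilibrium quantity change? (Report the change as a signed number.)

ΔQ = 68

Equating demand and supply, 641.8 - 0.8P = 356.9 + 0.6P gives 1.4P = 284.9, so P* = 203.5.
From the demand curve, Q* = 641.8 - 0.8(203.5) = 479.
After the shift, supply is Qs = 475.9 + 0.6P.
Re-solving, 1.4P = 165.9 gives P = 118.5 and Q = 547.
ΔQ = 547 - 479 = 68.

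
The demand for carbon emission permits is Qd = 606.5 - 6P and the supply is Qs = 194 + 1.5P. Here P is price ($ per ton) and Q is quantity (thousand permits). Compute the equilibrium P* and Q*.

P* = 55, Q* = 276.5

Set Qd = Qs: 606.5 - 6P = 194 + 1.5P, so 412.5 = 7.5P and P* = 55.
Substitute back: Q* = 606.5 - 6(55) = 276.5.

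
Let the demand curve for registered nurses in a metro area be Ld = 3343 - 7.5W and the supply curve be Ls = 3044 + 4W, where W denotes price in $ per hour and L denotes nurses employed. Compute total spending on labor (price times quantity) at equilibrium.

Set Ld = Ls: 3343 - 7.5W = 3044 + 4W, so 299 = 11.5W and W* = 26.
From the demand curve, L* = 3343 - 7.5(26) = 3148.
Total spending on labor = W* × L* = 26 × 3148 = 81848.

Total spending on labor = 81848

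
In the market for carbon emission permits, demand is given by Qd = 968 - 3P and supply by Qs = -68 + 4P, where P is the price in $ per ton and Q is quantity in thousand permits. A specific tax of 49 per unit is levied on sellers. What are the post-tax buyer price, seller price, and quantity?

With a tax of 49 on sellers, they supply based on the net price P_s = P_b - 49, so Qs = -264 + 4P_b.
Market clearing requires 968 - 3P_b = -264 + 4P_b; hence 1232 = 7P_b and P_b = 176.
So P_s = 127 and the quantity traded is Q = 968 - 3(176) = 440.

P_b = 176, P_s = 127, Q = 440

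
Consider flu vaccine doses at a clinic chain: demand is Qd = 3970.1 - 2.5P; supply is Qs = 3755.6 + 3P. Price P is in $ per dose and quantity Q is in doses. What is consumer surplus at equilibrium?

At equilibrium Qd = Qs, so 3970.1 - 2.5P = 3755.6 + 3P; collecting terms, 214.5 = 5.5P and P* = 39.
Then Q* = 3970.1 - 2.5(39) = 3872.6.
Demand choke price (Qd = 0): P = 3970.1/2.5 = 1588.04. Consumer surplus = ½ × (1588.04 - 39) × 3872.6 = 2999406.152.

Consumer surplus = 2999406.152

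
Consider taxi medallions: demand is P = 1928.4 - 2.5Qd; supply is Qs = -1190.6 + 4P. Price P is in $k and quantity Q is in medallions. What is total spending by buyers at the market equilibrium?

Solving each curve for Q: Qd = 771.36 - 0.4P.
Set Qd = Qs: 771.36 - 0.4P = -1190.6 + 4P, so 1961.96 = 4.4P and P* = 445.9.
Then Q* = 771.36 - 0.4(445.9) = 593.
Total spending by buyers = P* × Q* = 445.9 × 593 = 264418.7.

Total spending by buyers = 264418.7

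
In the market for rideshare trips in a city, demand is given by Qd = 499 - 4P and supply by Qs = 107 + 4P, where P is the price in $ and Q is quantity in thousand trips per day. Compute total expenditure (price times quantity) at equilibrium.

The market clears where 499 - 4P = 107 + 4P. Rearranging, 8P = 392, hence P* = 49.
Substitute back: Q* = 499 - 4(49) = 303.
Total expenditure = P* × Q* = 49 × 303 = 14847.

Total expenditure = 14847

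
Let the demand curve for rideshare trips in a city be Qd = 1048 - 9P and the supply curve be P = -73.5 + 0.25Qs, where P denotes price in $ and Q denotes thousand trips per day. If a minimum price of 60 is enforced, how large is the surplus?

Surplus = 26

Inverting to quantity form: Qs = 294 + 4P.
At P = 60: Qd = 508 and Qs = 534.
Surplus = Qs - Qd = 534 - 508 = 26.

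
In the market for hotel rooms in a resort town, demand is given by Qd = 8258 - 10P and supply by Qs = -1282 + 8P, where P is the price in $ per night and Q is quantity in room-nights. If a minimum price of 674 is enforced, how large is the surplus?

Surplus = 2592

With P fixed at 674, quantity demanded is 1518 and quantity supplied is 4110.
Surplus = Qs - Qd = 4110 - 1518 = 2592.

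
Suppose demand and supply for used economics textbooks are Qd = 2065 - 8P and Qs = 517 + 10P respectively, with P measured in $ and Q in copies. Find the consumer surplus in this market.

Consumer surplus = 118508.0625

At equilibrium Qd = Qs, so 2065 - 8P = 517 + 10P; collecting terms, 1548 = 18P and P* = 86.
Plugging P* into demand: Q* = 2065 - 8(86) = 1377.
Demand choke price (Qd = 0): P = 2065/8 = 258.125. Consumer surplus = ½ × (258.125 - 86) × 1377 = 118508.0625.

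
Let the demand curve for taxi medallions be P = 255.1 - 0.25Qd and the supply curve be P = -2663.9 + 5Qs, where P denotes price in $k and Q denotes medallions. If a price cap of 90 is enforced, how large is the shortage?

In direct form, Qd = 1020.4 - 4P and Qs = 532.78 + 0.2P.
With P fixed at 90, quantity demanded is 660.4 and quantity supplied is 550.78.
Shortage = Qd - Qs = 660.4 - 550.78 = 109.62.

Shortage = 109.62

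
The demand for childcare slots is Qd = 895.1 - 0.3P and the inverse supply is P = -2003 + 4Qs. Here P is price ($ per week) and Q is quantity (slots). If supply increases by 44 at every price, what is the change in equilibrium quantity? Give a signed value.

ΔQ = 24

Inverting to quantity form: Qs = 500.75 + 0.25P.
At equilibrium Qd = Qs, so 895.1 - 0.3P = 500.75 + 0.25P; collecting terms, 394.35 = 0.55P and P* = 717.
Then Q* = 895.1 - 0.3(717) = 680.
After the shift, supply is Qs = 544.75 + 0.25P.
Re-solving, 0.55P = 350.35 gives P = 637 and Q = 704.
ΔQ = 704 - 680 = 24.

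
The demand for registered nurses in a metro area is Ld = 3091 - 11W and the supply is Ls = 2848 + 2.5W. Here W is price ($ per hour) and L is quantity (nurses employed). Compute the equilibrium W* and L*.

Set Ld = Ls: 3091 - 11W = 2848 + 2.5W, so 243 = 13.5W and W* = 18.
From the demand curve, L* = 3091 - 11(18) = 2893.

W* = 18, L* = 2893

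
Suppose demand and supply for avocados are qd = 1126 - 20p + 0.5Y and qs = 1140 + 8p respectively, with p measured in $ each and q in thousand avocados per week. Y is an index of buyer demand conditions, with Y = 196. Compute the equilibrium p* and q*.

p* = 3, q* = 1164

With Y = 196, demand is qd = 1224 - 20p.
The market clears where 1224 - 20p = 1140 + 8p. Rearranging, 28p = 84, hence p* = 3.
Plugging p* into demand: q* = 1224 - 20(3) = 1164.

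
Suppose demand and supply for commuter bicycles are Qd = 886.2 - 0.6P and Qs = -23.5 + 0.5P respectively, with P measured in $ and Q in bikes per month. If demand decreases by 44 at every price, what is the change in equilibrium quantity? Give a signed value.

ΔQ = -20

Equating demand and supply, 886.2 - 0.6P = -23.5 + 0.5P gives 1.1P = 909.7, so P* = 827.
From the demand curve, Q* = 886.2 - 0.6(827) = 390.
After the shift, demand is Qd = 842.2 - 0.6P.
The new intersection has 865.7 = 1.1P, i.e. P = 787, Q = 370.
ΔQ = 370 - 390 = -20.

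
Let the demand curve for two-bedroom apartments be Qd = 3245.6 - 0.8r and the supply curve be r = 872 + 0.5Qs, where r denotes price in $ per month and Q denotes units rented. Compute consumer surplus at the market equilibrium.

In direct form, Qs = -1744 + 2r.
The market clears where 3245.6 - 0.8r = -1744 + 2r. Rearranging, 2.8r = 4989.6, hence r* = 1782.
From the demand curve, Q* = 3245.6 - 0.8(1782) = 1820.
Demand choke price (Qd = 0): r = 3245.6/0.8 = 4057. Consumer surplus = ½ × (4057 - 1782) × 1820 = 2070250.

Consumer surplus = 2070250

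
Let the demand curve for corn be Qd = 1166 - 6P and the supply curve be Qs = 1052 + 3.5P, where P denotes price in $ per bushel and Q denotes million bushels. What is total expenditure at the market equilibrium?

Set Qd = Qs: 1166 - 6P = 1052 + 3.5P, so 114 = 9.5P and P* = 12.
From the demand curve, Q* = 1166 - 6(12) = 1094.
Total expenditure = P* × Q* = 12 × 1094 = 13128.

Total expenditure = 13128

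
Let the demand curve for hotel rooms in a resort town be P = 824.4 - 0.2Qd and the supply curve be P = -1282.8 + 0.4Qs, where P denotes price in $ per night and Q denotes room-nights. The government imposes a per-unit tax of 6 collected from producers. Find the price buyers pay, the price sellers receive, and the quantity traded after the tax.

P_b = 124, P_s = 118, Q = 3502

Rewriting in direct form: Qd = 4122 - 5P and Qs = 3207 + 2.5P.
Producers keep P_s = P_b - 6 per unit, so supply in terms of the buyer price is Qs = 3192 + 2.5P_b.
Equate demand and the shifted supply: 4122 - 5P_b = 3192 + 2.5P_b, giving 7.5P_b = 930, so P_b = 124.
So P_s = 118 and the quantity traded is Q = 4122 - 5(124) = 3502.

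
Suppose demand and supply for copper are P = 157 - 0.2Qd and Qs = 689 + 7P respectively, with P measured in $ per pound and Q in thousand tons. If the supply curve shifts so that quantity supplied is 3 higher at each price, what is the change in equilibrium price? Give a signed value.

ΔP = -0.25

Rewriting in direct form: Qd = 785 - 5P.
Set Qd = Qs: 785 - 5P = 689 + 7P, so 96 = 12P and P* = 8.
Substitute back: Q* = 785 - 5(8) = 745.
After the shift, supply is Qs = 692 + 7P.
The new intersection has 93 = 12P, i.e. P = 7.75, Q = 746.25.
ΔP = 7.75 - 8 = -0.25.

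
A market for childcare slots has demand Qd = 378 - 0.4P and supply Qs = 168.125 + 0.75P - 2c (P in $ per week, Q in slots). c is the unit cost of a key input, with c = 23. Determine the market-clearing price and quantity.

P* = 222.5, Q* = 289

With c = 23, supply is Qs = 122.125 + 0.75P.
Equating demand and supply, 378 - 0.4P = 122.125 + 0.75P gives 1.15P = 255.875, so P* = 222.5.
From the demand curve, Q* = 378 - 0.4(222.5) = 289.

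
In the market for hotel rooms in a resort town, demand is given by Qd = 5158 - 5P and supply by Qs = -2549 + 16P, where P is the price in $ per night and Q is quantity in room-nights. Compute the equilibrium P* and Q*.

P* = 367, Q* = 3323

Set Qd = Qs: 5158 - 5P = -2549 + 16P, so 7707 = 21P and P* = 367.
Plugging P* into demand: Q* = 5158 - 5(367) = 3323.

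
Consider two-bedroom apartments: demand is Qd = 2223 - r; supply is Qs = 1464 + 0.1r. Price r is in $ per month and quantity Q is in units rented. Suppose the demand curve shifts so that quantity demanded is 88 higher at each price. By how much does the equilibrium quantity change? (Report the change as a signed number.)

ΔQ = 8

At equilibrium Qd = Qs, so 2223 - r = 1464 + 0.1r; collecting terms, 759 = 1.1r and r* = 690.
Plugging r* into demand: Q* = 2223 - 690 = 1533.
After the shift, demand is Qd = 2311 - r.
Re-solving, 1.1r = 847 gives r = 770 and Q = 1541.
ΔQ = 1541 - 1533 = 8.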